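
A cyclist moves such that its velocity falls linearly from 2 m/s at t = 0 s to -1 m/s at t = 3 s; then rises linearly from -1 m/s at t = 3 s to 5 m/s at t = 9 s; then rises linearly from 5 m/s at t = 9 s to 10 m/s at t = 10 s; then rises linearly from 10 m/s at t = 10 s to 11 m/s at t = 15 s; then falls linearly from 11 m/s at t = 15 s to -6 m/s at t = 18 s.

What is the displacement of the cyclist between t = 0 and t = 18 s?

81 m

Displacement is the signed area under the v-t curve.
0–3 s: ½(2 + -1)(3) = 1.5 m
3–9 s: ½(-1 + 5)(6) = 12 m
9–10 s: ½(5 + 10)(1) = 7.5 m
10–15 s: ½(10 + 11)(5) = 52.5 m
15–18 s: ½(11 + -6)(3) = 7.5 m
Net displacement = 81 m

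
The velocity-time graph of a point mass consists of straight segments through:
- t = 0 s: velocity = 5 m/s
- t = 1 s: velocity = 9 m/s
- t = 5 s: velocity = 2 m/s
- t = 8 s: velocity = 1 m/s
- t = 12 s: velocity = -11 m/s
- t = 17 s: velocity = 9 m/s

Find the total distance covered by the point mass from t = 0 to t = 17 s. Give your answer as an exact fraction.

Distance (not displacement) is the total path length: add the absolute areas under v-t.
0–1 s: |½(5 + 9)(1)| = 7 m
1–5 s: |½(9 + 2)(4)| = 22 m
5–8 s: |½(2 + 1)(3)| = 4.5 m
8–12 s: v = 0 at t = 25/3 s; triangle areas 1/6 + 121/6 = 61/3 m
12–17 s: v = 0 at t = 14.75 s; triangle areas 15.125 + 10.125 = 25.25 m
Total distance = 949/12 m

949/12 m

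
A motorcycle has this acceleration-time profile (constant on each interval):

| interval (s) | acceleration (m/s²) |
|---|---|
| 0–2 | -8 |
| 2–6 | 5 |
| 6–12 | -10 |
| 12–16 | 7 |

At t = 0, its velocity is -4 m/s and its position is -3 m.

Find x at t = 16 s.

On each constant-a segment, Δv = aΔt and Δx = v₀Δt + ½aΔt²; chain segment to segment.
0–2 s: v starts -4 m/s; Δx = -4·2 + ½·-8·2² = -24 m; v ends -20 m/s.
2–6 s: v starts -20 m/s; Δx = -20·4 + ½·5·4² = -40 m; v ends 0 m/s.
6–12 s: v starts 0 m/s; Δx = 0·6 + ½·-10·6² = -180 m; v ends -60 m/s.
12–16 s: v starts -60 m/s; Δx = -60·4 + ½·7·4² = -184 m; v ends -32 m/s.
x(16) = -3 + Σ Δx = -431 m.

-431 m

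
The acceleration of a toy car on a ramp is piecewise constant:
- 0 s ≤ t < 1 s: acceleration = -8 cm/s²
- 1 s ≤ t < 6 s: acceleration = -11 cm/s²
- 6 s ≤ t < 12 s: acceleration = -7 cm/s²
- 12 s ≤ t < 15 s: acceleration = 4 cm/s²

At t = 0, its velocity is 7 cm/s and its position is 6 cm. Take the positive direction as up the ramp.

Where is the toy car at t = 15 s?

-871.5 cm

On each constant-a segment, Δv = aΔt and Δx = v₀Δt + ½aΔt²; chain segment to segment.
0–1 s: v starts 7 cm/s; Δx = 7·1 + ½·-8·1² = 3 cm; v ends -1 cm/s.
1–6 s: v starts -1 cm/s; Δx = -1·5 + ½·-11·5² = -142.5 cm; v ends -56 cm/s.
6–12 s: v starts -56 cm/s; Δx = -56·6 + ½·-7·6² = -462 cm; v ends -98 cm/s.
12–15 s: v starts -98 cm/s; Δx = -98·3 + ½·4·3² = -276 cm; v ends -86 cm/s.
x(15) = 6 + Σ Δx = -871.5 cm.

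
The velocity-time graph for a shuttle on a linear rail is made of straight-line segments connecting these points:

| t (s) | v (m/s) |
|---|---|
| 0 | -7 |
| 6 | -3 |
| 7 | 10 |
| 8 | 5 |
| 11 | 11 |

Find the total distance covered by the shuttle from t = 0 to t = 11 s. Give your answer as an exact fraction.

854/13 m

Distance (not displacement) is the total path length: add the absolute areas under v-t.
0–6 s: |½(-7 + -3)(6)| = 30 m
6–7 s: v = 0 at t = 81/13 s; triangle areas 9/26 + 50/13 = 109/26 m
7–8 s: |½(10 + 5)(1)| = 7.5 m
8–11 s: |½(5 + 11)(3)| = 24 m
Total distance = 854/13 m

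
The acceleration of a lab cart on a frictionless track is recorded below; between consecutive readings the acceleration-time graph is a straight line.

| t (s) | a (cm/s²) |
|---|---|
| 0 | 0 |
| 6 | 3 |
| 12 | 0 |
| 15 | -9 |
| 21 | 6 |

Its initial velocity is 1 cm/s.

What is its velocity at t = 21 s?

Δv equals the area under the a-t graph; then v = v₀ + Δv.
0–6 s: ½(0 + 3)(6) = 9 cm/s
6–12 s: ½(3 + 0)(6) = 9 cm/s
12–15 s: ½(0 + -9)(3) = -13.5 cm/s
15–21 s: ½(-9 + 6)(6) = -9 cm/s
Δv = -4.5 cm/s, so v(21) = 1 + (-4.5) = -3.5 cm/s.

-3.5 cm/s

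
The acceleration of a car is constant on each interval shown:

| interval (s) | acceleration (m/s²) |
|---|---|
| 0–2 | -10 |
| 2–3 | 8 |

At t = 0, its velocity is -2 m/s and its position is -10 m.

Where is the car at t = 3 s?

On each constant-a segment, Δv = aΔt and Δx = v₀Δt + ½aΔt²; chain segment to segment.
0–2 s: v starts -2 m/s; Δx = -2·2 + ½·-10·2² = -24 m; v ends -22 m/s.
2–3 s: v starts -22 m/s; Δx = -22·1 + ½·8·1² = -18 m; v ends -14 m/s.
x(3) = -10 + Σ Δx = -52 m.

-52 m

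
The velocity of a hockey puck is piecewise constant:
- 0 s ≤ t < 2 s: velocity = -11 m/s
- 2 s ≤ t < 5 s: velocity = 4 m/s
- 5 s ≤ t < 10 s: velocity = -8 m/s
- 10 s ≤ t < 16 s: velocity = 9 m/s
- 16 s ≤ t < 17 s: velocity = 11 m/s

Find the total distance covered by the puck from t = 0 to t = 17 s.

139 m

Distance (not displacement) is the total path length: add the absolute areas under v-t.
0–2 s: |-11| × 2 = 22 m
2–5 s: |4| × 3 = 12 m
5–10 s: |-8| × 5 = 40 m
10–16 s: |9| × 6 = 54 m
16–17 s: |11| × 1 = 11 m
Total distance = 139 m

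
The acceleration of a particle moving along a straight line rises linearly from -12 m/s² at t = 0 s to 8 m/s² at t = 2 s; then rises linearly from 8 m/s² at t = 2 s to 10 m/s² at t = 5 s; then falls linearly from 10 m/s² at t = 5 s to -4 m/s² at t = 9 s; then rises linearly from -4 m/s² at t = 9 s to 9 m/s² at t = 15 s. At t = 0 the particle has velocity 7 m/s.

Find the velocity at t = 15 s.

Δv equals the area under the a-t graph; then v = v₀ + Δv.
0–2 s: ½(-12 + 8)(2) = -4 m/s
2–5 s: ½(8 + 10)(3) = 27 m/s
5–9 s: ½(10 + -4)(4) = 12 m/s
9–15 s: ½(-4 + 9)(6) = 15 m/s
Δv = 50 m/s, so v(15) = 7 + (50) = 57 m/s.

57 m/s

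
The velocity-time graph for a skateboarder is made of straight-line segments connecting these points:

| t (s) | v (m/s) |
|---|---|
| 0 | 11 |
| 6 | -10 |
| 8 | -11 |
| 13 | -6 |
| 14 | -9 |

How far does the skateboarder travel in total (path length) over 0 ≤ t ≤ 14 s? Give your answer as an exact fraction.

Total distance travelled is ∫|v| dt — sum the magnitudes of each area piece.
0–6 s: v = 0 at t = 22/7 s; triangle areas 121/7 + 100/7 = 221/7 m
6–8 s: |½(-10 + -11)(2)| = 21 m
8–13 s: |½(-11 + -6)(5)| = 42.5 m
13–14 s: |½(-6 + -9)(1)| = 7.5 m
Total distance = 718/7 m

718/7 m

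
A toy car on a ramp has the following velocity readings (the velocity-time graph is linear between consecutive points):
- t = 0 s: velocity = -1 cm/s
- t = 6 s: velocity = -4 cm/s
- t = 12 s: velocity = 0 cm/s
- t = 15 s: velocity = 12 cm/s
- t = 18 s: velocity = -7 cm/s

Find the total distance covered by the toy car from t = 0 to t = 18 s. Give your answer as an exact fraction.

2289/38 cm

Distance (not displacement) is the total path length: add the absolute areas under v-t.
0–6 s: |½(-1 + -4)(6)| = 15 cm
6–12 s: |½(-4 + 0)(6)| = 12 cm
12–15 s: |½(0 + 12)(3)| = 18 cm
15–18 s: v = 0 at t = 321/19 s; triangle areas 216/19 + 147/38 = 579/38 cm
Total distance = 2289/38 cm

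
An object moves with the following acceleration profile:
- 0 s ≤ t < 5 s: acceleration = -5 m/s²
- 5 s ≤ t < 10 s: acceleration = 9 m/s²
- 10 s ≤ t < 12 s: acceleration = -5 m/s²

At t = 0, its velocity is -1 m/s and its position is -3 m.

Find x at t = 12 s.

-60 m

On each constant-a segment, Δv = aΔt and Δx = v₀Δt + ½aΔt²; chain segment to segment.
0–5 s: v starts -1 m/s; Δx = -1·5 + ½·-5·5² = -67.5 m; v ends -26 m/s.
5–10 s: v starts -26 m/s; Δx = -26·5 + ½·9·5² = -17.5 m; v ends 19 m/s.
10–12 s: v starts 19 m/s; Δx = 19·2 + ½·-5·2² = 28 m; v ends 9 m/s.
x(12) = -3 + Σ Δx = -60 m.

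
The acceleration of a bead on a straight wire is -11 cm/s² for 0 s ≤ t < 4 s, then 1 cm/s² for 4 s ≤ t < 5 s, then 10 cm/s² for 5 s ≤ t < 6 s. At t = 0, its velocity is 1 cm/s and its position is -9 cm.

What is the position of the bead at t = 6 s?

-172.5 cm

On each constant-a segment, Δv = aΔt and Δx = v₀Δt + ½aΔt²; chain segment to segment.
0–4 s: v starts 1 cm/s; Δx = 1·4 + ½·-11·4² = -84 cm; v ends -43 cm/s.
4–5 s: v starts -43 cm/s; Δx = -43·1 + ½·1·1² = -42.5 cm; v ends -42 cm/s.
5–6 s: v starts -42 cm/s; Δx = -42·1 + ½·10·1² = -37 cm; v ends -32 cm/s.
x(6) = -9 + Σ Δx = -172.5 cm.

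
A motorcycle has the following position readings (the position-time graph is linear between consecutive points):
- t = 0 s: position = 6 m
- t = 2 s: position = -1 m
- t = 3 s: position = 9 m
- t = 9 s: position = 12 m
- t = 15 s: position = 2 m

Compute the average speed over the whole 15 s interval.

Average speed = (total path length)/(elapsed time); on a piecewise-linear x-t graph the path length is Σ|Δx|.
0–2 s: |Δx| = |-1 − 6| = 7 m
2–3 s: |Δx| = |9 − -1| = 10 m
3–9 s: |Δx| = |12 − 9| = 3 m
9–15 s: |Δx| = |2 − 12| = 10 m
Total path = 30 m; average speed = 30/15 = 2 m/s.

2 m/s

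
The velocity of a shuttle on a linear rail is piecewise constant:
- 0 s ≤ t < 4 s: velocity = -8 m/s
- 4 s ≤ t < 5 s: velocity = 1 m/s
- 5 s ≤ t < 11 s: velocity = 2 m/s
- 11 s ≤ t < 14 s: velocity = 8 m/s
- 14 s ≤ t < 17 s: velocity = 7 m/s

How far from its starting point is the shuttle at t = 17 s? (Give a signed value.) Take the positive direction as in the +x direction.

26 m

Displacement is the signed area under the v-t curve.
0–4 s: -8 × 4 = -32 m
4–5 s: 1 × 1 = 1 m
5–11 s: 2 × 6 = 12 m
11–14 s: 8 × 3 = 24 m
14–17 s: 7 × 3 = 21 m
Net displacement = 26 m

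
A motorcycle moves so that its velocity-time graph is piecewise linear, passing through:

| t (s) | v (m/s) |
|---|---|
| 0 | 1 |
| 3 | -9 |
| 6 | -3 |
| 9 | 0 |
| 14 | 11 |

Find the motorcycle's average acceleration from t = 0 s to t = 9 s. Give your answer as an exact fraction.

Average acceleration = Δv/Δt = (0 − 1)/(9 − 0) = -1/9 m/s².

-1/9 m/s²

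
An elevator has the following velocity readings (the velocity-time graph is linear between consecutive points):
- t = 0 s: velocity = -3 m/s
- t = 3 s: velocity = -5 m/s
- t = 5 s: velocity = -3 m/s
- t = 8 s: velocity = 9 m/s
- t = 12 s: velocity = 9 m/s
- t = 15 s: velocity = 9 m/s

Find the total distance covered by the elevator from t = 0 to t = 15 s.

94.25 m

Total distance travelled is ∫|v| dt — sum the magnitudes of each area piece.
0–3 s: |½(-3 + -5)(3)| = 12 m
3–5 s: |½(-5 + -3)(2)| = 8 m
5–8 s: v = 0 at t = 5.75 s; triangle areas 1.125 + 10.125 = 11.25 m
8–12 s: |9| × 4 = 36 m
12–15 s: |9| × 3 = 27 m
Total distance = 94.25 m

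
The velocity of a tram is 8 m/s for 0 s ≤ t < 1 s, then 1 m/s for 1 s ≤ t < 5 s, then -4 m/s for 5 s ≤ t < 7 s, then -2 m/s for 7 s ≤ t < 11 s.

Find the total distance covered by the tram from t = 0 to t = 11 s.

Distance (not displacement) is the total path length: add the absolute areas under v-t.
0–1 s: |8| × 1 = 8 m
1–5 s: |1| × 4 = 4 m
5–7 s: |-4| × 2 = 8 m
7–11 s: |-2| × 4 = 8 m
Total distance = 28 m

28 m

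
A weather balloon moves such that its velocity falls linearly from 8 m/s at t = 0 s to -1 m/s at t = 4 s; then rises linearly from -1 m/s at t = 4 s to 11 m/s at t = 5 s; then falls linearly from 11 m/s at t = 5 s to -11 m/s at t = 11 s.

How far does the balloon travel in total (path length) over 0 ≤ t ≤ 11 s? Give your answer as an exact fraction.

Total distance travelled is ∫|v| dt — sum the magnitudes of each area piece.
0–4 s: v = 0 at t = 32/9 s; triangle areas 128/9 + 2/9 = 130/9 m
4–5 s: v = 0 at t = 49/12 s; triangle areas 1/24 + 121/24 = 61/12 m
5–11 s: v = 0 at t = 8 s; triangle areas 16.5 + 16.5 = 33 m
Total distance = 1891/36 m

1891/36 m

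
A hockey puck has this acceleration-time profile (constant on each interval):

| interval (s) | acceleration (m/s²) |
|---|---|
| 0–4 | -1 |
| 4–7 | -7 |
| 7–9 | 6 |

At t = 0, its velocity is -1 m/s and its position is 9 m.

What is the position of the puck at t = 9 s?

-89.5 m

On each constant-a segment, Δv = aΔt and Δx = v₀Δt + ½aΔt²; chain segment to segment.
0–4 s: v starts -1 m/s; Δx = -1·4 + ½·-1·4² = -12 m; v ends -5 m/s.
4–7 s: v starts -5 m/s; Δx = -5·3 + ½·-7·3² = -46.5 m; v ends -26 m/s.
7–9 s: v starts -26 m/s; Δx = -26·2 + ½·6·2² = -40 m; v ends -14 m/s.
x(9) = 9 + Σ Δx = -89.5 m.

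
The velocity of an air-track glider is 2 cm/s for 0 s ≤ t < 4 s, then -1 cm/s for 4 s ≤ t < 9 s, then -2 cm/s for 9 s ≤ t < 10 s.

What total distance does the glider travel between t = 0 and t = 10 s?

Distance (not displacement) is the total path length: add the absolute areas under v-t.
0–4 s: |2| × 4 = 8 cm
4–9 s: |-1| × 5 = 5 cm
9–10 s: |-2| × 1 = 2 cm
Total distance = 15 cm

15 cm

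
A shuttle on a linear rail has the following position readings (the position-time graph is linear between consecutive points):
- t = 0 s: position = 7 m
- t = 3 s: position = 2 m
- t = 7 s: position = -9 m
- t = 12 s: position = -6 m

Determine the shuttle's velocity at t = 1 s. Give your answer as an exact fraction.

Velocity is the slope of the x-t graph on 0–3 s: (2 − 7)/(3 − 0) = -5/3 m/s.

-5/3 m/s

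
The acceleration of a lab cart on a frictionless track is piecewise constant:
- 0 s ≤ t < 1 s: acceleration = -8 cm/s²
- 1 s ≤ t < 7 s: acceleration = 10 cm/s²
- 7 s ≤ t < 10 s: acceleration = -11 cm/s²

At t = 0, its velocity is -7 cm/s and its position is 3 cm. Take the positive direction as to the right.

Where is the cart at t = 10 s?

On each constant-a segment, Δv = aΔt and Δx = v₀Δt + ½aΔt²; chain segment to segment.
0–1 s: v starts -7 cm/s; Δx = -7·1 + ½·-8·1² = -11 cm; v ends -15 cm/s.
1–7 s: v starts -15 cm/s; Δx = -15·6 + ½·10·6² = 90 cm; v ends 45 cm/s.
7–10 s: v starts 45 cm/s; Δx = 45·3 + ½·-11·3² = 85.5 cm; v ends 12 cm/s.
x(10) = 3 + Σ Δx = 167.5 cm.

167.5 cm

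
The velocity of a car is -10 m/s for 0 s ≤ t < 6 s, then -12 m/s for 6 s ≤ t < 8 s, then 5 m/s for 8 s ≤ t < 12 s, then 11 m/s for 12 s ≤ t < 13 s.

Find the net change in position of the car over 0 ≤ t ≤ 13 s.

Displacement is the signed area under the v-t curve.
0–6 s: -10 × 6 = -60 m
6–8 s: -12 × 2 = -24 m
8–12 s: 5 × 4 = 20 m
12–13 s: 11 × 1 = 11 m
Net displacement = -53 m

-53 m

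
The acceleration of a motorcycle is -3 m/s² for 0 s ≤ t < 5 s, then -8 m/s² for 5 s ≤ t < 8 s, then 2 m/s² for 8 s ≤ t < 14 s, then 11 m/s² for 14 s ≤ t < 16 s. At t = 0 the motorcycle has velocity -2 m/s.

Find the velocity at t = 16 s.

Δv equals the area under the a-t graph; then v = v₀ + Δv.
0–5 s: -3 × 5 = -15 m/s
5–8 s: -8 × 3 = -24 m/s
8–14 s: 2 × 6 = 12 m/s
14–16 s: 11 × 2 = 22 m/s
Δv = -5 m/s, so v(16) = -2 + (-5) = -7 m/s.

-7 m/s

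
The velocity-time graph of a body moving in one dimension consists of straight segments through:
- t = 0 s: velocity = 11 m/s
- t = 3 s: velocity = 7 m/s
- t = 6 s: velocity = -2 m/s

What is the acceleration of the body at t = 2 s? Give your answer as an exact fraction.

Acceleration is the slope of the v-t graph on 0–3 s: (7 − 11)/(3 − 0) = -4/3 m/s².

-4/3 m/s²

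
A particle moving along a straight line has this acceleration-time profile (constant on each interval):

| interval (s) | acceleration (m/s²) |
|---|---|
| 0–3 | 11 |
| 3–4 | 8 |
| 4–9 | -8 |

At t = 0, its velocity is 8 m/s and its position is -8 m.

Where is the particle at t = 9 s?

255.5 m

On each constant-a segment, Δv = aΔt and Δx = v₀Δt + ½aΔt²; chain segment to segment.
0–3 s: v starts 8 m/s; Δx = 8·3 + ½·11·3² = 73.5 m; v ends 41 m/s.
3–4 s: v starts 41 m/s; Δx = 41·1 + ½·8·1² = 45 m; v ends 49 m/s.
4–9 s: v starts 49 m/s; Δx = 49·5 + ½·-8·5² = 145 m; v ends 9 m/s.
x(9) = -8 + Σ Δx = 255.5 m.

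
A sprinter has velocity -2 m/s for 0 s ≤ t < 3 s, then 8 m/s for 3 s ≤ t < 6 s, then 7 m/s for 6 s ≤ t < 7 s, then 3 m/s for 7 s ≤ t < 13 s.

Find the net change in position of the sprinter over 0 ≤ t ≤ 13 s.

43 m

Displacement is the signed area under the v-t curve.
0–3 s: -2 × 3 = -6 m
3–6 s: 8 × 3 = 24 m
6–7 s: 7 × 1 = 7 m
7–13 s: 3 × 6 = 18 m
Net displacement = 43 m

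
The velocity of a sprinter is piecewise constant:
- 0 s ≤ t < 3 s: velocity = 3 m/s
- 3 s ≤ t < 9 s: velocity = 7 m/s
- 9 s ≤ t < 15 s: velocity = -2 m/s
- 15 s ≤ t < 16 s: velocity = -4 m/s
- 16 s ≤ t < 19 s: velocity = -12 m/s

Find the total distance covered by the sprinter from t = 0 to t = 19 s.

103 m

Distance (not displacement) is the total path length: add the absolute areas under v-t.
0–3 s: |3| × 3 = 9 m
3–9 s: |7| × 6 = 42 m
9–15 s: |-2| × 6 = 12 m
15–16 s: |-4| × 1 = 4 m
16–19 s: |-12| × 3 = 36 m
Total distance = 103 m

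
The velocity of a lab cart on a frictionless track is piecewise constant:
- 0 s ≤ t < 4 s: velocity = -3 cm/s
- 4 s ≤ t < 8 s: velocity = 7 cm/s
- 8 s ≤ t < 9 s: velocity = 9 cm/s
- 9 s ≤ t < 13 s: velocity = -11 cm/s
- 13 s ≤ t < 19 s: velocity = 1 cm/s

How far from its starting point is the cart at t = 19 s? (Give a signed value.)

-13 cm

Displacement is the signed area under the v-t curve.
0–4 s: -3 × 4 = -12 cm
4–8 s: 7 × 4 = 28 cm
8–9 s: 9 × 1 = 9 cm
9–13 s: -11 × 4 = -44 cm
13–19 s: 1 × 6 = 6 cm
Net displacement = -13 cm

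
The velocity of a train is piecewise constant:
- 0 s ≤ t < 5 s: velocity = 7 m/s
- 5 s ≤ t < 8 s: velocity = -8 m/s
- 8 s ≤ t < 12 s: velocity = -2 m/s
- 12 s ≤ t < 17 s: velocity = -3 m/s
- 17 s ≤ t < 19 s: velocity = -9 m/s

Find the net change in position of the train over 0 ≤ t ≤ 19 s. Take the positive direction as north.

-30 m

Net displacement equals the area under the velocity-time graph (areas below the axis count negative).
0–5 s: 7 × 5 = 35 m
5–8 s: -8 × 3 = -24 m
8–12 s: -2 × 4 = -8 m
12–17 s: -3 × 5 = -15 m
17–19 s: -9 × 2 = -18 m
Net displacement = -30 m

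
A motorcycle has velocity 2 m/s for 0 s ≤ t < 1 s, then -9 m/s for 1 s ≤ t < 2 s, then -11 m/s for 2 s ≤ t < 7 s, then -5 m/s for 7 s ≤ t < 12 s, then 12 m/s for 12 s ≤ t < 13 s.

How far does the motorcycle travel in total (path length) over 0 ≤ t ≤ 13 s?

Distance (not displacement) is the total path length: add the absolute areas under v-t.
0–1 s: |2| × 1 = 2 m
1–2 s: |-9| × 1 = 9 m
2–7 s: |-11| × 5 = 55 m
7–12 s: |-5| × 5 = 25 m
12–13 s: |12| × 1 = 12 m
Total distance = 103 m

103 m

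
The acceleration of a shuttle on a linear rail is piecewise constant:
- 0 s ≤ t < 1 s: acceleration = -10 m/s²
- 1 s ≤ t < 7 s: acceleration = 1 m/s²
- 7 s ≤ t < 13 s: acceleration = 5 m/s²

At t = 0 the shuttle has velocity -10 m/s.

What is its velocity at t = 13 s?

Δv equals the area under the a-t graph; then v = v₀ + Δv.
0–1 s: -10 × 1 = -10 m/s
1–7 s: 1 × 6 = 6 m/s
7–13 s: 5 × 6 = 30 m/s
Δv = 26 m/s, so v(13) = -10 + (26) = 16 m/s.

16 m/s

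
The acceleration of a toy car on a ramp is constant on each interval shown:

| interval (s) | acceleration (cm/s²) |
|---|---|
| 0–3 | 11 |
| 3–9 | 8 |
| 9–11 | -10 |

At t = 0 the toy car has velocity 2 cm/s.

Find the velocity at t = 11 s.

63 cm/s

Δv equals the area under the a-t graph; then v = v₀ + Δv.
0–3 s: 11 × 3 = 33 cm/s
3–9 s: 8 × 6 = 48 cm/s
9–11 s: -10 × 2 = -20 cm/s
Δv = 61 cm/s, so v(11) = 2 + (61) = 63 cm/s.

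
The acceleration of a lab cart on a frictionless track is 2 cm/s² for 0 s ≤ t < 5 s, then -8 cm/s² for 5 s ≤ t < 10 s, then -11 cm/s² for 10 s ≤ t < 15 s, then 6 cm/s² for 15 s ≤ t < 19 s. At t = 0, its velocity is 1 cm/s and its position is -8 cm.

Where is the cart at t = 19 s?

-593.5 cm

On each constant-a segment, Δv = aΔt and Δx = v₀Δt + ½aΔt²; chain segment to segment.
0–5 s: v starts 1 cm/s; Δx = 1·5 + ½·2·5² = 30 cm; v ends 11 cm/s.
5–10 s: v starts 11 cm/s; Δx = 11·5 + ½·-8·5² = -45 cm; v ends -29 cm/s.
10–15 s: v starts -29 cm/s; Δx = -29·5 + ½·-11·5² = -282.5 cm; v ends -84 cm/s.
15–19 s: v starts -84 cm/s; Δx = -84·4 + ½·6·4² = -288 cm; v ends -60 cm/s.
x(19) = -8 + Σ Δx = -593.5 cm.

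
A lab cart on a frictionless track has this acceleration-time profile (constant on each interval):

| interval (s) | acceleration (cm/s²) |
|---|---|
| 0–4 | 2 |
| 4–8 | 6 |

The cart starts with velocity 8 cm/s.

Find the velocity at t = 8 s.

40 cm/s

Δv equals the area under the a-t graph; then v = v₀ + Δv.
0–4 s: 2 × 4 = 8 cm/s
4–8 s: 6 × 4 = 24 cm/s
Δv = 32 cm/s, so v(8) = 8 + (32) = 40 cm/s.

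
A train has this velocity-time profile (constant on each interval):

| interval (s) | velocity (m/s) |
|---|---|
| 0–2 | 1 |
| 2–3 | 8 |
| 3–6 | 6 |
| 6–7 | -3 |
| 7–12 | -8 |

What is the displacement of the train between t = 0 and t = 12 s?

Displacement is the signed area under the v-t curve.
0–2 s: 1 × 2 = 2 m
2–3 s: 8 × 1 = 8 m
3–6 s: 6 × 3 = 18 m
6–7 s: -3 × 1 = -3 m
7–12 s: -8 × 5 = -40 m
Net displacement = -15 m

-15 m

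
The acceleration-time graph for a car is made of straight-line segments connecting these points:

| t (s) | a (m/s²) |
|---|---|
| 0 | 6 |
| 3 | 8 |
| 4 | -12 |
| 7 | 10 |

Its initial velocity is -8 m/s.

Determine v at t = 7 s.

Δv equals the area under the a-t graph; then v = v₀ + Δv.
0–3 s: ½(6 + 8)(3) = 21 m/s
3–4 s: ½(8 + -12)(1) = -2 m/s
4–7 s: ½(-12 + 10)(3) = -3 m/s
Δv = 16 m/s, so v(7) = -8 + (16) = 8 m/s.

8 m/s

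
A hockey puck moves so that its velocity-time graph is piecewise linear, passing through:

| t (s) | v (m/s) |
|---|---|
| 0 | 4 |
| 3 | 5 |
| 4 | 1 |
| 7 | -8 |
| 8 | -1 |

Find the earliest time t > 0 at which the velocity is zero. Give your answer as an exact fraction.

t = 13/3 s

v changes sign on 4–7 s (from 1 to -8); the graph is linear there, so v = 0 at t = 4 + (-1)·(7 − 4)/(-8 − 1) = 13/3 s.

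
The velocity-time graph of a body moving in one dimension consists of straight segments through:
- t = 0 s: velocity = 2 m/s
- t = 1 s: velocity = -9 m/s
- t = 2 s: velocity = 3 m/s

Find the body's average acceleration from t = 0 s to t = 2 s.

Average acceleration = Δv/Δt = (3 − 2)/(2 − 0) = 0.5 m/s².

0.5 m/s²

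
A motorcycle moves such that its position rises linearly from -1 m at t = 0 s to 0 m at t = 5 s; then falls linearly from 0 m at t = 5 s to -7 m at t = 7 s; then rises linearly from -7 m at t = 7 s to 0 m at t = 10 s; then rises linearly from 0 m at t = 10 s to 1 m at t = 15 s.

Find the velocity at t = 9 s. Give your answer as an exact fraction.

Velocity is the slope of the x-t graph on 7–10 s: (0 − -7)/(10 − 7) = 7/3 m/s.

7/3 m/s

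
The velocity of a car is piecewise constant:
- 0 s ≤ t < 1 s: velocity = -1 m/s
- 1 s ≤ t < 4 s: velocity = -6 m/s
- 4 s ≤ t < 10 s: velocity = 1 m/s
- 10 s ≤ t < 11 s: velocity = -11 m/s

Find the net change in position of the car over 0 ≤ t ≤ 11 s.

-24 m

Displacement is the signed area under the v-t curve.
0–1 s: -1 × 1 = -1 m
1–4 s: -6 × 3 = -18 m
4–10 s: 1 × 6 = 6 m
10–11 s: -11 × 1 = -11 m
Net displacement = -24 m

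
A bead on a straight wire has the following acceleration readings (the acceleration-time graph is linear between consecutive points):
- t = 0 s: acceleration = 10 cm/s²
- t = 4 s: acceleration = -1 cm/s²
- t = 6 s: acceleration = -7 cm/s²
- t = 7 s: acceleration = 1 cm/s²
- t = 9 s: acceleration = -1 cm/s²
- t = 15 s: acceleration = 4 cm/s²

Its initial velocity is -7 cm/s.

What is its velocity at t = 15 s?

9 cm/s

Δv equals the area under the a-t graph; then v = v₀ + Δv.
0–4 s: ½(10 + -1)(4) = 18 cm/s
4–6 s: ½(-1 + -7)(2) = -8 cm/s
6–7 s: ½(-7 + 1)(1) = -3 cm/s
7–9 s: ½(1 + -1)(2) = 0 cm/s
9–15 s: ½(-1 + 4)(6) = 9 cm/s
Δv = 16 cm/s, so v(15) = -7 + (16) = 9 cm/s.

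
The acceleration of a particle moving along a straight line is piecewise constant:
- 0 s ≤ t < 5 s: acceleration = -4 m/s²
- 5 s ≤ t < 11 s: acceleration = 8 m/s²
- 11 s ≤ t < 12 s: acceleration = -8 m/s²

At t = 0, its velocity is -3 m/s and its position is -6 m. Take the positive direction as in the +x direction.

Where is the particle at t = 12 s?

-44 m

On each constant-a segment, Δv = aΔt and Δx = v₀Δt + ½aΔt²; chain segment to segment.
0–5 s: v starts -3 m/s; Δx = -3·5 + ½·-4·5² = -65 m; v ends -23 m/s.
5–11 s: v starts -23 m/s; Δx = -23·6 + ½·8·6² = 6 m; v ends 25 m/s.
11–12 s: v starts 25 m/s; Δx = 25·1 + ½·-8·1² = 21 m; v ends 17 m/s.
x(12) = -6 + Σ Δx = -44 m.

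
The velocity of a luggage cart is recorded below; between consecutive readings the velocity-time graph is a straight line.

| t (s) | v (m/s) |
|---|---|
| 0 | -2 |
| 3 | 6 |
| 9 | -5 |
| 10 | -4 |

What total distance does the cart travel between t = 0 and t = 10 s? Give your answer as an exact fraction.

315/11 m

Distance (not displacement) is the total path length: add the absolute areas under v-t.
0–3 s: v = 0 at t = 0.75 s; triangle areas 0.75 + 6.75 = 7.5 m
3–9 s: v = 0 at t = 69/11 s; triangle areas 108/11 + 75/11 = 183/11 m
9–10 s: |½(-5 + -4)(1)| = 4.5 m
Total distance = 315/11 m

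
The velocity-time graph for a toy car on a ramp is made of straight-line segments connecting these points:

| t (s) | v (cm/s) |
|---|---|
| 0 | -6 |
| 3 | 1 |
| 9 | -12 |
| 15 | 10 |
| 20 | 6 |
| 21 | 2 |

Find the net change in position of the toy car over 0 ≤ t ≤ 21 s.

Net displacement equals the area under the velocity-time graph (areas below the axis count negative).
0–3 s: ½(-6 + 1)(3) = -7.5 cm
3–9 s: ½(1 + -12)(6) = -33 cm
9–15 s: ½(-12 + 10)(6) = -6 cm
15–20 s: ½(10 + 6)(5) = 40 cm
20–21 s: ½(6 + 2)(1) = 4 cm
Net displacement = -2.5 cm

-2.5 cm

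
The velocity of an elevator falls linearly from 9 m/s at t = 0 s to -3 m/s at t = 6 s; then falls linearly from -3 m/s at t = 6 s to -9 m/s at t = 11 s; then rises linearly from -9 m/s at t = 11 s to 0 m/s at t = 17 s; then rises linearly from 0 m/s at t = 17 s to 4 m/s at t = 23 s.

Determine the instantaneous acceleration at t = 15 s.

Acceleration is the slope of the v-t graph on 11–17 s: (0 − -9)/(17 − 11) = 1.5 m/s².

1.5 m/s²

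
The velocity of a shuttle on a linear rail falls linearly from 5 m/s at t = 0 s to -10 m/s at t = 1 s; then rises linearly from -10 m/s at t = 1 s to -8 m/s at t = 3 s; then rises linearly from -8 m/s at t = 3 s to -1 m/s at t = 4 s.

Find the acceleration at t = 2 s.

Acceleration is the slope of the v-t graph on 1–3 s: (-8 − -10)/(3 − 1) = 1 m/s².

1 m/s²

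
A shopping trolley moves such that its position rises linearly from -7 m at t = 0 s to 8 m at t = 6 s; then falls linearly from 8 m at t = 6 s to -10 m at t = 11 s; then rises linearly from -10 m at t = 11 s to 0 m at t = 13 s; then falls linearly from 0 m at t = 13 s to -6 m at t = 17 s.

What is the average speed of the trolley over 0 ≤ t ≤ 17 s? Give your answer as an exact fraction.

49/17 m/s

Average speed = (total path length)/(elapsed time); on a piecewise-linear x-t graph the path length is Σ|Δx|.
0–6 s: |Δx| = |8 − -7| = 15 m
6–11 s: |Δx| = |-10 − 8| = 18 m
11–13 s: |Δx| = |0 − -10| = 10 m
13–17 s: |Δx| = |-6 − 0| = 6 m
Total path = 49 m; average speed = 49/17 = 49/17 m/s.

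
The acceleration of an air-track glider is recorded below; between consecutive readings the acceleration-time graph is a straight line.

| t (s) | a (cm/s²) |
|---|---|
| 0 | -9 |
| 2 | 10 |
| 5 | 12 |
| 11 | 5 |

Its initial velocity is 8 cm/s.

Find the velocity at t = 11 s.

93 cm/s

Δv equals the area under the a-t graph; then v = v₀ + Δv.
0–2 s: ½(-9 + 10)(2) = 1 cm/s
2–5 s: ½(10 + 12)(3) = 33 cm/s
5–11 s: ½(12 + 5)(6) = 51 cm/s
Δv = 85 cm/s, so v(11) = 8 + (85) = 93 cm/s.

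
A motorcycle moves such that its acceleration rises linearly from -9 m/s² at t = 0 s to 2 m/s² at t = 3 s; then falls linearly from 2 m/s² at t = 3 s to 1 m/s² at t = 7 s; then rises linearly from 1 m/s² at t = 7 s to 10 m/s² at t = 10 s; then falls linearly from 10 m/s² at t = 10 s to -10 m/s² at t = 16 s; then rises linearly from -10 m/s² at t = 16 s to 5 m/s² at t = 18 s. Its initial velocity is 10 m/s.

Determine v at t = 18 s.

Δv equals the area under the a-t graph; then v = v₀ + Δv.
0–3 s: ½(-9 + 2)(3) = -10.5 m/s
3–7 s: ½(2 + 1)(4) = 6 m/s
7–10 s: ½(1 + 10)(3) = 16.5 m/s
10–16 s: ½(10 + -10)(6) = 0 m/s
16–18 s: ½(-10 + 5)(2) = -5 m/s
Δv = 7 m/s, so v(18) = 10 + (7) = 17 m/s.

17 m/s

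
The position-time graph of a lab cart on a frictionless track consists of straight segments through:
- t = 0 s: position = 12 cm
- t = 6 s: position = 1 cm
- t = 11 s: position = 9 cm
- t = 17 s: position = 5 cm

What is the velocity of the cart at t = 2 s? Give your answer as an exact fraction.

Velocity is the slope of the x-t graph on 0–6 s: (1 − 12)/(6 − 0) = -11/6 cm/s.

-11/6 cm/s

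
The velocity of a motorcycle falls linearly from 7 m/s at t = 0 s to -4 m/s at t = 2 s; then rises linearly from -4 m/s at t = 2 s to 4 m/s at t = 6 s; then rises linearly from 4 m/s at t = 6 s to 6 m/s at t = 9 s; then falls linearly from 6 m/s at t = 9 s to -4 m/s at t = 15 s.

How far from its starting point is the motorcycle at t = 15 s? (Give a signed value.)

24 m

Displacement is the signed area under the v-t curve.
0–2 s: ½(7 + -4)(2) = 3 m
2–6 s: ½(-4 + 4)(4) = 0 m
6–9 s: ½(4 + 6)(3) = 15 m
9–15 s: ½(6 + -4)(6) = 6 m
Net displacement = 24 m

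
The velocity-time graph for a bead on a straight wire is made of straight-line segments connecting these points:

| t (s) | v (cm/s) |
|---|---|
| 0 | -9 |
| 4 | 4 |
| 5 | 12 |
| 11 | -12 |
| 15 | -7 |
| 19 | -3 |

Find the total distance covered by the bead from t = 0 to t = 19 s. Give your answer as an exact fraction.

1520/13 cm

Distance (not displacement) is the total path length: add the absolute areas under v-t.
0–4 s: v = 0 at t = 36/13 s; triangle areas 162/13 + 32/13 = 194/13 cm
4–5 s: |½(4 + 12)(1)| = 8 cm
5–11 s: v = 0 at t = 8 s; triangle areas 18 + 18 = 36 cm
11–15 s: |½(-12 + -7)(4)| = 38 cm
15–19 s: |½(-7 + -3)(4)| = 20 cm
Total distance = 1520/13 cm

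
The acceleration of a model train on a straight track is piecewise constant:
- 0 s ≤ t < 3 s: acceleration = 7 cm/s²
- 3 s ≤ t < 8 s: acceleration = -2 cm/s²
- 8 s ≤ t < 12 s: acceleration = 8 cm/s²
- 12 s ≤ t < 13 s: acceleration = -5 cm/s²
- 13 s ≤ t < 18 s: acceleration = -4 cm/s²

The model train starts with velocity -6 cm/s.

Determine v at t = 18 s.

Δv equals the area under the a-t graph; then v = v₀ + Δv.
0–3 s: 7 × 3 = 21 cm/s
3–8 s: -2 × 5 = -10 cm/s
8–12 s: 8 × 4 = 32 cm/s
12–13 s: -5 × 1 = -5 cm/s
13–18 s: -4 × 5 = -20 cm/s
Δv = 18 cm/s, so v(18) = -6 + (18) = 12 cm/s.

12 cm/s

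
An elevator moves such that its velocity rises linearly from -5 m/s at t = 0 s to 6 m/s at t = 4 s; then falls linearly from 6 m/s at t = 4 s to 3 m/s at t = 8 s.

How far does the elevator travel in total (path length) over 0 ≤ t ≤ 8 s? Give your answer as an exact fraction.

Distance (not displacement) is the total path length: add the absolute areas under v-t.
0–4 s: v = 0 at t = 20/11 s; triangle areas 50/11 + 72/11 = 122/11 m
4–8 s: |½(6 + 3)(4)| = 18 m
Total distance = 320/11 m

320/11 m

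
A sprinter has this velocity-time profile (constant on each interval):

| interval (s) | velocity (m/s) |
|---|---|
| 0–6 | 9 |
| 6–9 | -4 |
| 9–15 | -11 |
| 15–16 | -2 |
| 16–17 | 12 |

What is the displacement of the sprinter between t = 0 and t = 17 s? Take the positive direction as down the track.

Net displacement equals the area under the velocity-time graph (areas below the axis count negative).
0–6 s: 9 × 6 = 54 m
6–9 s: -4 × 3 = -12 m
9–15 s: -11 × 6 = -66 m
15–16 s: -2 × 1 = -2 m
16–17 s: 12 × 1 = 12 m
Net displacement = -14 m

-14 m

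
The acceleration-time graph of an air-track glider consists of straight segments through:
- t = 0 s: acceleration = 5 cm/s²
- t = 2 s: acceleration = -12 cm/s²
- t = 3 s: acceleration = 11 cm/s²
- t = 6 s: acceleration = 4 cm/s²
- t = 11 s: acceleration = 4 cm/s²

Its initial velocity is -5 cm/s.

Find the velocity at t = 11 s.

Δv equals the area under the a-t graph; then v = v₀ + Δv.
0–2 s: ½(5 + -12)(2) = -7 cm/s
2–3 s: ½(-12 + 11)(1) = -0.5 cm/s
3–6 s: ½(11 + 4)(3) = 22.5 cm/s
6–11 s: 4 × 5 = 20 cm/s
Δv = 35 cm/s, so v(11) = -5 + (35) = 30 cm/s.

30 cm/s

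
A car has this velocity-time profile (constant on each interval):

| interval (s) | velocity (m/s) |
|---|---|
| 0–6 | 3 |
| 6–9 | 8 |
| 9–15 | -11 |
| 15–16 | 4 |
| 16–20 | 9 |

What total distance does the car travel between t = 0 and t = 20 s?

Distance (not displacement) is the total path length: add the absolute areas under v-t.
0–6 s: |3| × 6 = 18 m
6–9 s: |8| × 3 = 24 m
9–15 s: |-11| × 6 = 66 m
15–16 s: |4| × 1 = 4 m
16–20 s: |9| × 4 = 36 m
Total distance = 148 m

148 m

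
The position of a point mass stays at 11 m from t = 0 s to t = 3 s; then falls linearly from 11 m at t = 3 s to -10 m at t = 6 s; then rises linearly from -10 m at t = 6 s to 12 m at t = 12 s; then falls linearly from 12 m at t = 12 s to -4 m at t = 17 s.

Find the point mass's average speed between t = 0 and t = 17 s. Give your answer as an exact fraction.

Average speed = (total path length)/(elapsed time); on a piecewise-linear x-t graph the path length is Σ|Δx|.
0–3 s: |Δx| = |11 − 11| = 0 m
3–6 s: |Δx| = |-10 − 11| = 21 m
6–12 s: |Δx| = |12 − -10| = 22 m
12–17 s: |Δx| = |-4 − 12| = 16 m
Total path = 59 m; average speed = 59/17 = 59/17 m/s.

59/17 m/s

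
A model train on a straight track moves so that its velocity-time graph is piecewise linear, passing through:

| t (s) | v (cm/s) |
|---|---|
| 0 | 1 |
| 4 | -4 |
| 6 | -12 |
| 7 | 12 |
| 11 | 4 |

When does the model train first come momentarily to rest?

v changes sign on 0–4 s (from 1 to -4); the graph is linear there, so v = 0 at t = 0 + (-1)·(4 − 0)/(-4 − 1) = 0.8 s.

t = 0.8 s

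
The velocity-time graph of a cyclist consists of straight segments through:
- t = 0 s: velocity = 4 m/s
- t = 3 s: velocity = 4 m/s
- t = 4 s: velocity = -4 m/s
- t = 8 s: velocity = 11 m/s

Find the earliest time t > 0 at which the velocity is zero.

v changes sign on 3–4 s (from 4 to -4); the graph is linear there, so v = 0 at t = 3 + (-4)·(4 − 3)/(-4 − 4) = 3.5 s.

t = 3.5 s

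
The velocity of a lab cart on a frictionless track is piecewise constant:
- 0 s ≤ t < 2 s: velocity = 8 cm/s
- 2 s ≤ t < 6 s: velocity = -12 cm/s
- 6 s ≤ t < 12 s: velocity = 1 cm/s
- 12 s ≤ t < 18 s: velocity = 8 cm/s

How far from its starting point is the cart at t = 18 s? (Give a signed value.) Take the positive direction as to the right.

22 cm

Net displacement equals the area under the velocity-time graph (areas below the axis count negative).
0–2 s: 8 × 2 = 16 cm
2–6 s: -12 × 4 = -48 cm
6–12 s: 1 × 6 = 6 cm
12–18 s: 8 × 6 = 48 cm
Net displacement = 22 cm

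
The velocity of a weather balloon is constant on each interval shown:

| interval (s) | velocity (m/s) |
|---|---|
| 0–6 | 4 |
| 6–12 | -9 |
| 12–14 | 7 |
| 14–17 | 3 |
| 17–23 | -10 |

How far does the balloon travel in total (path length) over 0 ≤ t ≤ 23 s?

Total distance travelled is ∫|v| dt — sum the magnitudes of each area piece.
0–6 s: |4| × 6 = 24 m
6–12 s: |-9| × 6 = 54 m
12–14 s: |7| × 2 = 14 m
14–17 s: |3| × 3 = 9 m
17–23 s: |-10| × 6 = 60 m
Total distance = 161 m

161 m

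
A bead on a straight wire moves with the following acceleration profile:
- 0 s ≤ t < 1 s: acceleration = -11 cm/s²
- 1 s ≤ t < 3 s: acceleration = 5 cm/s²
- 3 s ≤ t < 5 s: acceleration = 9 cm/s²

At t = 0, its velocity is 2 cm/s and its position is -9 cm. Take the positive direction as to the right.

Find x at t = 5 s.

On each constant-a segment, Δv = aΔt and Δx = v₀Δt + ½aΔt²; chain segment to segment.
0–1 s: v starts 2 cm/s; Δx = 2·1 + ½·-11·1² = -3.5 cm; v ends -9 cm/s.
1–3 s: v starts -9 cm/s; Δx = -9·2 + ½·5·2² = -8 cm; v ends 1 cm/s.
3–5 s: v starts 1 cm/s; Δx = 1·2 + ½·9·2² = 20 cm; v ends 19 cm/s.
x(5) = -9 + Σ Δx = -0.5 cm.

-0.5 cm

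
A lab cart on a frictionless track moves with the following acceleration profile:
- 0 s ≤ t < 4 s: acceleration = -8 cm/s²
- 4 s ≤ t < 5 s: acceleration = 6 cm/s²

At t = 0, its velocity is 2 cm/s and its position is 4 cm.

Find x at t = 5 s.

-79 cm

On each constant-a segment, Δv = aΔt and Δx = v₀Δt + ½aΔt²; chain segment to segment.
0–4 s: v starts 2 cm/s; Δx = 2·4 + ½·-8·4² = -56 cm; v ends -30 cm/s.
4–5 s: v starts -30 cm/s; Δx = -30·1 + ½·6·1² = -27 cm; v ends -24 cm/s.
x(5) = 4 + Σ Δx = -79 cm.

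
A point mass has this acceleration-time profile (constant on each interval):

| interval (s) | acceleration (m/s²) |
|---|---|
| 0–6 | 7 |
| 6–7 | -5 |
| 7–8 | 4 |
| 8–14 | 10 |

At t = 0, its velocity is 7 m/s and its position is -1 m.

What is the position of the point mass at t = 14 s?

On each constant-a segment, Δv = aΔt and Δx = v₀Δt + ½aΔt²; chain segment to segment.
0–6 s: v starts 7 m/s; Δx = 7·6 + ½·7·6² = 168 m; v ends 49 m/s.
6–7 s: v starts 49 m/s; Δx = 49·1 + ½·-5·1² = 46.5 m; v ends 44 m/s.
7–8 s: v starts 44 m/s; Δx = 44·1 + ½·4·1² = 46 m; v ends 48 m/s.
8–14 s: v starts 48 m/s; Δx = 48·6 + ½·10·6² = 468 m; v ends 108 m/s.
x(14) = -1 + Σ Δx = 727.5 m.

727.5 m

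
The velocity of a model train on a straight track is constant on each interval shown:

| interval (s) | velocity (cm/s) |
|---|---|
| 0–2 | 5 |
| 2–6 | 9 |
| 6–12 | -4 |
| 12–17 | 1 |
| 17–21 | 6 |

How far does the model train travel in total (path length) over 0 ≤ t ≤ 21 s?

Distance (not displacement) is the total path length: add the absolute areas under v-t.
0–2 s: |5| × 2 = 10 cm
2–6 s: |9| × 4 = 36 cm
6–12 s: |-4| × 6 = 24 cm
12–17 s: |1| × 5 = 5 cm
17–21 s: |6| × 4 = 24 cm
Total distance = 99 cm

99 cm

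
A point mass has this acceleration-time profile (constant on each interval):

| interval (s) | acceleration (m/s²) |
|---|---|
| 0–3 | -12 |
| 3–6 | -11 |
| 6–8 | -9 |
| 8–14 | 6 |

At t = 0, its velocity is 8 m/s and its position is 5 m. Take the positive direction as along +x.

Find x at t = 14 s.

-664.5 m

On each constant-a segment, Δv = aΔt and Δx = v₀Δt + ½aΔt²; chain segment to segment.
0–3 s: v starts 8 m/s; Δx = 8·3 + ½·-12·3² = -30 m; v ends -28 m/s.
3–6 s: v starts -28 m/s; Δx = -28·3 + ½·-11·3² = -133.5 m; v ends -61 m/s.
6–8 s: v starts -61 m/s; Δx = -61·2 + ½·-9·2² = -140 m; v ends -79 m/s.
8–14 s: v starts -79 m/s; Δx = -79·6 + ½·6·6² = -366 m; v ends -43 m/s.
x(14) = 5 + Σ Δx = -664.5 m.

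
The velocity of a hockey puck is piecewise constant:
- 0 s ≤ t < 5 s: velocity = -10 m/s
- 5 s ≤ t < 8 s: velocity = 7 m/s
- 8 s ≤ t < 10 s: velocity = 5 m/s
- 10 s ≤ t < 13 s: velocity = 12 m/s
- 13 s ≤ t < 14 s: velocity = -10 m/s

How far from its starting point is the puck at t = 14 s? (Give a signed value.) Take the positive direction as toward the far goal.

Net displacement equals the area under the velocity-time graph (areas below the axis count negative).
0–5 s: -10 × 5 = -50 m
5–8 s: 7 × 3 = 21 m
8–10 s: 5 × 2 = 10 m
10–13 s: 12 × 3 = 36 m
13–14 s: -10 × 1 = -10 m
Net displacement = 7 m

7 m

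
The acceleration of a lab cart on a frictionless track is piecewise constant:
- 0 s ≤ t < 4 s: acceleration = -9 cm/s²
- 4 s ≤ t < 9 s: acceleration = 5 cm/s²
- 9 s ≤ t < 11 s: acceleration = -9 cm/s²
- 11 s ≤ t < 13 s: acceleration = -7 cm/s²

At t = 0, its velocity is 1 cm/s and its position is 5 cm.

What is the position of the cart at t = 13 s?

On each constant-a segment, Δv = aΔt and Δx = v₀Δt + ½aΔt²; chain segment to segment.
0–4 s: v starts 1 cm/s; Δx = 1·4 + ½·-9·4² = -68 cm; v ends -35 cm/s.
4–9 s: v starts -35 cm/s; Δx = -35·5 + ½·5·5² = -112.5 cm; v ends -10 cm/s.
9–11 s: v starts -10 cm/s; Δx = -10·2 + ½·-9·2² = -38 cm; v ends -28 cm/s.
11–13 s: v starts -28 cm/s; Δx = -28·2 + ½·-7·2² = -70 cm; v ends -42 cm/s.
x(13) = 5 + Σ Δx = -283.5 cm.

-283.5 cm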